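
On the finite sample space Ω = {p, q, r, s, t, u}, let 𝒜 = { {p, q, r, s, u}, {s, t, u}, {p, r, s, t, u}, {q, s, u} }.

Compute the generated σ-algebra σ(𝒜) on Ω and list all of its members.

σ(𝒜) (16 sets): { {}, {q}, {t}, {p, r}, {q, t}, {s, u}, {p, q, r}, {p, r, t}, {q, s, u}, {s, t, u}, {p, q, r, t}, {p, r, s, u}, {q, s, t, u}, {p, q, r, s, u}, {p, r, s, t, u}, Ω }

Check:
Initial family (6 sets): { {}, {q, s, u}, {s, t, u}, {p, q, r, s, u}, {p, r, s, t, u}, Ω }.
Pass 1. New:
  {q}  = {p, r, s, t, u}ᶜ
  {t}  = {p, q, r, s, u}ᶜ
  {p, q, r}  = {s, t, u}ᶜ
  {p, r, t}  = {q, s, u}ᶜ
  {q, s, t, u}  = {q, s, u} ∪ {s, t, u}
  — 11 sets.
Pass 2. New:
  {p, r}  = {q, s, t, u}ᶜ
  {q, t}  = {q} ∪ {t}
  {p, q, r, t}  = {p, q, r} ∪ {p, r, t}
  — 14 sets.
Pass 3. New:
  {s, u}  = {p, q, r, t}ᶜ
  {p, r, s, u}  = {q, t}ᶜ
  — 16 sets.
Pass 4: closed — nothing new.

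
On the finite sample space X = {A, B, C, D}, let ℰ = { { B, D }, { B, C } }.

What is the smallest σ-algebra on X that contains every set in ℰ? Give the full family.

σ(ℰ) (16 sets): { {}, { A }, { B }, { C }, { D }, { A, B }, { A, C }, { A, D }, { B, C }, { B, D }, { C, D }, { A, B, C }, { A, B, D }, { A, C, D }, { B, C, D }, X }

Derivation:
Begin from { {}, { B, C }, { B, D }, X } (that is, ℰ plus ∅ and X).
Round 1: 3 new —
  { A, C }  = ᶜ of { B, D }
  { A, D }  = ᶜ of { B, C }
  { B, C, D }  = { B, D } ∪ { B, C }
  — 7 sets.
Round 2. New:
  { A }  = ᶜ of { B, C, D }
  { A, B, C }  = { B, C } ∪ { A, C }
  { A, B, D }  = { A, D } ∪ { B, D }
  { A, C, D }  = { A, D } ∪ { A, C }
  — 11 sets.
Round 3 (3 new):
  { B }  = ᶜ of { A, C, D }
  { C }  = ᶜ of { A, B, D }
  { D }  = ᶜ of { A, B, C }
  — 14 sets.
Round 4. New:
  { A, B }  = { B } ∪ { A }
  { C, D }  = { C } ∪ { D }
  — 16 sets.
Round 5: no new sets; the family is a σ-algebra.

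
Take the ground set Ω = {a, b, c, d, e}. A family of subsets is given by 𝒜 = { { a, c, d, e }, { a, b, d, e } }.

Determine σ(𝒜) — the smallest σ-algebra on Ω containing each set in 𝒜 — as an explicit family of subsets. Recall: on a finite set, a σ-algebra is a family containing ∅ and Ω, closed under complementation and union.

Begin from { {}, { a, b, d, e }, { a, c, d, e }, Ω } (that is, 𝒜 plus ∅ and Ω).
Step 1: +2 →
  { b }  = ᶜ of { a, c, d, e }
  { c }  = ᶜ of { a, b, d, e }
Step 2: 1 new —
  { b, c }  = { c } ∪ { b }
Step 3: 1 new —
  { a, d, e }  = ᶜ of { b, c }
Step 4: already closed under ᶜ and ∪.

Therefore σ(𝒜) = { {}, { b }, { c }, { b, c }, { a, d, e }, { a, b, d, e }, { a, c, d, e }, Ω } (|σ(𝒜)| = 8).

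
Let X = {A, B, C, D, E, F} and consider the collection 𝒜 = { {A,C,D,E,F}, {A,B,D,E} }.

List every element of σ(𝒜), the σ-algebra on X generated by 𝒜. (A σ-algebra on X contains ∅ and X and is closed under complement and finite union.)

σ(𝒜) (8 sets): { ∅, {B}, {C,F}, {A,D,E}, {B,C,F}, {A,B,D,E}, {A,C,D,E,F}, X }

Derivation:
Initial family (4 sets): { ∅, {A,B,D,E}, {A,C,D,E,F}, X }.
Round 1: 2 new —
  {B}  = X∖{A,C,D,E,F}
  {C,F}  = X∖{A,B,D,E}
  [6 total]
Round 2: 1 new —
  {B,C,F}  = {C,F} ∪ {B}
  [7 total]
Round 3: +1 →
  {A,D,E}  = X∖{B,C,F}
  [8 total]
After Round 4 the family is unchanged; done.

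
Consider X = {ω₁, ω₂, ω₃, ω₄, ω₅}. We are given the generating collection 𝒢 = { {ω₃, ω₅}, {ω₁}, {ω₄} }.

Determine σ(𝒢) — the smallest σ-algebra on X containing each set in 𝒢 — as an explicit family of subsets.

|σ(𝒢)| = 16.  σ(𝒢) = { {}, {ω₁}, {ω₂}, {ω₄}, {ω₁, ω₂}, {ω₁, ω₄}, {ω₂, ω₄}, {ω₃, ω₅}, {ω₁, ω₂, ω₄}, {ω₁, ω₃, ω₅}, {ω₂, ω₃, ω₅}, {ω₃, ω₄, ω₅}, {ω₁, ω₂, ω₃, ω₅}, {ω₁, ω₃, ω₄, ω₅}, {ω₂, ω₃, ω₄, ω₅}, X }

Working:
Initial family (5 sets): { {}, {ω₁}, {ω₄}, {ω₃, ω₅}, X }.
Step 1 adds 6:
  {ω₁, ω₄}  = {ω₄} ∪ {ω₁}
  {ω₁, ω₂, ω₄}  = ᶜ of {ω₃, ω₅}
  {ω₁, ω₃, ω₅}  = {ω₃, ω₅} ∪ {ω₁}
  {ω₃, ω₄, ω₅}  = {ω₄} ∪ {ω₃, ω₅}
  {ω₁, ω₂, ω₃, ω₅}  = ᶜ of {ω₄}
  {ω₂, ω₃, ω₄, ω₅}  = ᶜ of {ω₁}
  — 11 sets.
Step 2. New:
  {ω₁, ω₂}  = ᶜ of {ω₃, ω₄, ω₅}
  {ω₂, ω₄}  = ᶜ of {ω₁, ω₃, ω₅}
  {ω₂, ω₃, ω₅}  = ᶜ of {ω₁, ω₄}
  {ω₁, ω₃, ω₄, ω₅}  = {ω₃, ω₄, ω₅} ∪ {ω₁, ω₃, ω₅}
  — 15 sets.
Step 3: +1 →
  {ω₂}  = ᶜ of {ω₁, ω₃, ω₄, ω₅}
  — 16 sets.
After Step 4 the family is unchanged; done.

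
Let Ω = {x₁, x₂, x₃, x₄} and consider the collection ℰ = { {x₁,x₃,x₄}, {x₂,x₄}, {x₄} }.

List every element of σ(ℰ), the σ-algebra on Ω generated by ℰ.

Begin from { {}, {x₄}, {x₂,x₄}, {x₁,x₃,x₄}, Ω } (that is, ℰ plus ∅ and Ω).
Round 1: +3 →
  {x₂}  = {x₁,x₃,x₄}ᶜ
  {x₁,x₃}  = {x₂,x₄}ᶜ
  {x₁,x₂,x₃}  = {x₄}ᶜ
  (now 8)
Round 2: stable.

Hence σ(ℰ) has 8 members: { {}, {x₂}, {x₄}, {x₁,x₃}, {x₂,x₄}, {x₁,x₂,x₃}, {x₁,x₃,x₄}, Ω }.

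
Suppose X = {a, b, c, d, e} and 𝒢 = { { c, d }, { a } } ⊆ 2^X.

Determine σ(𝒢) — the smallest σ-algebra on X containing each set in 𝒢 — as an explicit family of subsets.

Take S₀ = 𝒢 ∪ {∅, X} = { {}, { a }, { c, d }, X }.
Step 1: 3 new —
  { a, b, e }  = ᶜ of { c, d }
  { a, c, d }  = { a } ∪ { c, d }
  { b, c, d, e }  = ᶜ of { a }
  (now 7)
Step 2: +1 →
  { b, e }  = ᶜ of { a, c, d }
  (now 8)
Step 3 adds nothing — fixpoint reached.

|σ(𝒢)| = 8.  σ(𝒢) = { {}, { a }, { b, e }, { c, d }, { a, b, e }, { a, c, d }, { b, c, d, e }, X }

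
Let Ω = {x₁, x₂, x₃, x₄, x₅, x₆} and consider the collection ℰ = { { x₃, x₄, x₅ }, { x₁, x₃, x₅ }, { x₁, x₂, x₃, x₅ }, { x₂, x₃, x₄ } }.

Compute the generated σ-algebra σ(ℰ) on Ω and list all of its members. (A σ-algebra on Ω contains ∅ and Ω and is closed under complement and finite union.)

Answer: σ(ℰ) = { {}, { x₁ }, { x₂ }, { x₃ }, { x₄ }, { x₅ }, { x₆ }, { x₁, x₂ }, { x₁, x₃ }, { x₁, x₄ }, { x₁, x₅ }, { x₁, x₆ }, { x₂, x₃ }, { x₂, x₄ }, { x₂, x₅ }, { x₂, x₆ }, { x₃, x₄ }, { x₃, x₅ }, { x₃, x₆ }, { x₄, x₅ }, { x₄, x₆ }, { x₅, x₆ }, { x₁, x₂, x₃ }, { x₁, x₂, x₄ }, { x₁, x₂, x₅ }, { x₁, x₂, x₆ }, { x₁, x₃, x₄ }, { x₁, x₃, x₅ }, { x₁, x₃, x₆ }, { x₁, x₄, x₅ }, { x₁, x₄, x₆ }, { x₁, x₅, x₆ }, { x₂, x₃, x₄ }, { x₂, x₃, x₅ }, { x₂, x₃, x₆ }, { x₂, x₄, x₅ }, { x₂, x₄, x₆ }, { x₂, x₅, x₆ }, { x₃, x₄, x₅ }, { x₃, x₄, x₆ }, { x₃, x₅, x₆ }, { x₄, x₅, x₆ }, { x₁, x₂, x₃, x₄ }, { x₁, x₂, x₃, x₅ }, { x₁, x₂, x₃, x₆ }, { x₁, x₂, x₄, x₅ }, { x₁, x₂, x₄, x₆ }, { x₁, x₂, x₅, x₆ }, { x₁, x₃, x₄, x₅ }, { x₁, x₃, x₄, x₆ }, { x₁, x₃, x₅, x₆ }, { x₁, x₄, x₅, x₆ }, { x₂, x₃, x₄, x₅ }, { x₂, x₃, x₄, x₆ }, { x₂, x₃, x₅, x₆ }, { x₂, x₄, x₅, x₆ }, { x₃, x₄, x₅, x₆ }, { x₁, x₂, x₃, x₄, x₅ }, { x₁, x₂, x₃, x₄, x₆ }, { x₁, x₂, x₃, x₅, x₆ }, { x₁, x₂, x₄, x₅, x₆ }, { x₁, x₃, x₄, x₅, x₆ }, { x₂, x₃, x₄, x₅, x₆ }, Ω }

Derivation:
Seed the family with ℰ together with ∅ and Ω: { {}, { x₁, x₃, x₅ }, { x₂, x₃, x₄ }, { x₃, x₄, x₅ }, { x₁, x₂, x₃, x₅ }, Ω }.
Round 1: +7 →
  { x₄, x₆ }  = complement { x₁, x₂, x₃, x₅ }
  { x₁, x₂, x₆ }  = complement { x₃, x₄, x₅ }
  { x₁, x₅, x₆ }  = complement { x₂, x₃, x₄ }
  { x₂, x₄, x₆ }  = complement { x₁, x₃, x₅ }
  { x₁, x₃, x₄, x₅ }  = { x₃, x₄, x₅ } ∪ { x₁, x₃, x₅ }
  { x₂, x₃, x₄, x₅ }  = { x₃, x₄, x₅ } ∪ { x₂, x₃, x₄ }
  { x₁, x₂, x₃, x₄, x₅ }  = { x₃, x₄, x₅ } ∪ { x₁, x₂, x₃, x₅ }
  (now 13)
Round 2. New:
  { x₆ }  = complement { x₁, x₂, x₃, x₄, x₅ }
  { x₁, x₆ }  = complement { x₂, x₃, x₄, x₅ }
  { x₂, x₆ }  = complement { x₁, x₃, x₄, x₅ }
  { x₁, x₂, x₄, x₆ }  = { x₂, x₄, x₆ } ∪ { x₁, x₂, x₆ }
  { x₁, x₂, x₅, x₆ }  = { x₁, x₅, x₆ } ∪ { x₁, x₂, x₆ }
  { x₁, x₃, x₅, x₆ }  = { x₁, x₃, x₅ } ∪ { x₁, x₅, x₆ }
  { x₁, x₄, x₅, x₆ }  = { x₁, x₅, x₆ } ∪ { x₄, x₆ }
  { x₂, x₃, x₄, x₆ }  = { x₂, x₄, x₆ } ∪ { x₂, x₃, x₄ }
  { x₃, x₄, x₅, x₆ }  = { x₃, x₄, x₅ } ∪ { x₄, x₆ }
  { x₁, x₂, x₃, x₄, x₆ }  = { x₂, x₃, x₄ } ∪ { x₁, x₂, x₆ }
  { x₁, x₂, x₃, x₅, x₆ }  = { x₁, x₃, x₅ } ∪ { x₁, x₂, x₆ }
  { x₁, x₂, x₄, x₅, x₆ }  = { x₂, x₄, x₆ } ∪ { x₁, x₅, x₆ }
  { x₁, x₃, x₄, x₅, x₆ }  = { x₃, x₄, x₅ } ∪ { x₁, x₅, x₆ }
  { x₂, x₃, x₄, x₅, x₆ }  = { x₂, x₄, x₆ } ∪ { x₃, x₄, x₅ }
  (now 27)
Round 3 adds 12:
  { x₁ }  = complement { x₂, x₃, x₄, x₅, x₆ }
  { x₂ }  = complement { x₁, x₃, x₄, x₅, x₆ }
  { x₃ }  = complement { x₁, x₂, x₄, x₅, x₆ }
  { x₄ }  = complement { x₁, x₂, x₃, x₅, x₆ }
  { x₅ }  = complement { x₁, x₂, x₃, x₄, x₆ }
  { x₁, x₂ }  = complement { x₃, x₄, x₅, x₆ }
  { x₁, x₅ }  = complement { x₂, x₃, x₄, x₆ }
  { x₂, x₃ }  = complement { x₁, x₄, x₅, x₆ }
  { x₂, x₄ }  = complement { x₁, x₃, x₅, x₆ }
  { x₃, x₄ }  = complement { x₁, x₂, x₅, x₆ }
  { x₃, x₅ }  = complement { x₁, x₂, x₄, x₆ }
  { x₁, x₄, x₆ }  = { x₁, x₆ } ∪ { x₄, x₆ }
  (now 39)
Round 4 (25 new):
  { x₁, x₃ }  = { x₃ } ∪ { x₁ }
  { x₁, x₄ }  = { x₄ } ∪ { x₁ }
  { x₂, x₅ }  = { x₂ } ∪ { x₅ }
  { x₃, x₆ }  = { x₃ } ∪ { x₆ }
  { x₄, x₅ }  = { x₄ } ∪ { x₅ }
  { x₅, x₆ }  = { x₆ } ∪ { x₅ }
  { x₁, x₂, x₃ }  = { x₁, x₂ } ∪ { x₃ }
  { x₁, x₂, x₄ }  = { x₁, x₂ } ∪ { x₄ }
  { x₁, x₂, x₅ }  = { x₂ } ∪ { x₁, x₅ }
  { x₁, x₃, x₄ }  = { x₃, x₄ } ∪ { x₁ }
  { x₁, x₃, x₆ }  = { x₁, x₆ } ∪ { x₃ }
  { x₁, x₄, x₅ }  = { x₄ } ∪ { x₁, x₅ }
  { x₂, x₃, x₅ }  = complement { x₁, x₄, x₆ }
  { x₂, x₃, x₆ }  = { x₂, x₆ } ∪ { x₃ }
  { x₂, x₄, x₅ }  = { x₂, x₄ } ∪ { x₅ }
  { x₂, x₅, x₆ }  = { x₂, x₆ } ∪ { x₅ }
  { x₃, x₄, x₆ }  = { x₃, x₄ } ∪ { x₄, x₆ }
  { x₃, x₅, x₆ }  = { x₃, x₅ } ∪ { x₆ }
  { x₄, x₅, x₆ }  = { x₄, x₆ } ∪ { x₅ }
  { x₁, x₂, x₃, x₄ }  = { x₃, x₄ } ∪ { x₁, x₂ }
  { x₁, x₂, x₃, x₆ }  = { x₁, x₆ } ∪ { x₂, x₃ }
  { x₁, x₂, x₄, x₅ }  = { x₁, x₅ } ∪ { x₂, x₄ }
  { x₁, x₃, x₄, x₆ }  = { x₃, x₄ } ∪ { x₁, x₆ }
  { x₂, x₃, x₅, x₆ }  = { x₃, x₅ } ∪ { x₂, x₆ }
  { x₂, x₄, x₅, x₆ }  = { x₂, x₄, x₆ } ∪ { x₅ }
  (now 64)
Round 5: stable.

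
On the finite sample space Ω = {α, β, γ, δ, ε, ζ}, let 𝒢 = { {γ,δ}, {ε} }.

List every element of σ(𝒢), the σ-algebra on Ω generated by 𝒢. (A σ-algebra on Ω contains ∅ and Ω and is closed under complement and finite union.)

σ(𝒢) (8 sets): { {}, {ε}, {γ,δ}, {α,β,ζ}, {γ,δ,ε}, {α,β,ε,ζ}, {α,β,γ,δ,ζ}, Ω }

Derivation:
Begin from { {}, {ε}, {γ,δ}, Ω } (that is, 𝒢 plus ∅ and Ω).
Iteration 1. New:
  {γ,δ,ε}  = {γ,δ} ∪ {ε}
  {α,β,ε,ζ}  = {γ,δ}ᶜ
  {α,β,γ,δ,ζ}  = {ε}ᶜ
  (now 7)
Iteration 2 adds 1:
  {α,β,ζ}  = {γ,δ,ε}ᶜ
  (now 8)
After Iteration 3 the family is unchanged; done.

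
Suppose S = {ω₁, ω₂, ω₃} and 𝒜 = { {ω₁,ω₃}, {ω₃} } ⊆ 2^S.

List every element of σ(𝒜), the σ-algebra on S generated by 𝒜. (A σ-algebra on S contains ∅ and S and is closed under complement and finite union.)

Take S₀ = 𝒜 ∪ {∅, S} = { ∅, {ω₃}, {ω₁,ω₃}, S }.
Step 1. New:
  {ω₂}  = S∖{ω₁,ω₃}
  {ω₁,ω₂}  = S∖{ω₃}
Step 2. New:
  {ω₂,ω₃}  = {ω₃} ∪ {ω₂}
Step 3: 1 new —
  {ω₁}  = S∖{ω₂,ω₃}
Step 4: already closed under ᶜ and ∪.

|σ(𝒜)| = 8.  σ(𝒜) = { ∅, {ω₁}, {ω₂}, {ω₃}, {ω₁,ω₂}, {ω₁,ω₃}, {ω₂,ω₃}, S }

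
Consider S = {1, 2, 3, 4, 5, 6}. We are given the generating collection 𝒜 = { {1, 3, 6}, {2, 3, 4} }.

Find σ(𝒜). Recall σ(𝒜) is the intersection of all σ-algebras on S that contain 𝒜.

Initial family (4 sets): { {}, {1, 3, 6}, {2, 3, 4}, S }.
Step 1. New:
  {1, 5, 6}  = ᶜ of {2, 3, 4}
  {2, 4, 5}  = ᶜ of {1, 3, 6}
  {1, 2, 3, 4, 6}  = {1, 3, 6} ∪ {2, 3, 4}
  [7 total]
Step 2 (4 new):
  {5}  = ᶜ of {1, 2, 3, 4, 6}
  {1, 3, 5, 6}  = {1, 5, 6} ∪ {1, 3, 6}
  {2, 3, 4, 5}  = {2, 3, 4} ∪ {2, 4, 5}
  {1, 2, 4, 5, 6}  = {1, 5, 6} ∪ {2, 4, 5}
  [11 total]
Step 3. New:
  {3}  = ᶜ of {1, 2, 4, 5, 6}
  {1, 6}  = ᶜ of {2, 3, 4, 5}
  {2, 4}  = ᶜ of {1, 3, 5, 6}
  [14 total]
Step 4 adds 2:
  {3, 5}  = {3} ∪ {5}
  {1, 2, 4, 6}  = {1, 6} ∪ {2, 4}
  [16 total]
Step 5: stable.

σ(𝒜) = { {}, {3}, {5}, {1, 6}, {2, 4}, {3, 5}, {1, 3, 6}, {1, 5, 6}, {2, 3, 4}, {2, 4, 5}, {1, 2, 4, 6}, {1, 3, 5, 6}, {2, 3, 4, 5}, {1, 2, 3, 4, 6}, {1, 2, 4, 5, 6}, S }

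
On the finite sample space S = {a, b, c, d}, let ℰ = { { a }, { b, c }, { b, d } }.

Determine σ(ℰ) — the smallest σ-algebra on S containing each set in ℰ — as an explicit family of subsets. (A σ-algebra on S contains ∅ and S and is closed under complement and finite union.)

Start: ℰ ∪ {∅, S} = { {  }, { a }, { b, c }, { b, d }, S }.
Pass 1: +5 →
  { a, c }  = S∖{ b, d }
  { a, d }  = S∖{ b, c }
  { a, b, c }  = { b, c } ∪ { a }
  { a, b, d }  = { b, d } ∪ { a }
  { b, c, d }  = S∖{ a }
  [10 total]
Pass 2: +3 →
  { c }  = S∖{ a, b, d }
  { d }  = S∖{ a, b, c }
  { a, c, d }  = { a, d } ∪ { a, c }
  [13 total]
Pass 3 adds 2:
  { b }  = S∖{ a, c, d }
  { c, d }  = { c } ∪ { d }
  [15 total]
Pass 4: +1 →
  { a, b }  = S∖{ c, d }
  [16 total]
Pass 5: closed — nothing new.

Hence σ(ℰ) has 16 members: { {  }, { a }, { b }, { c }, { d }, { a, b }, { a, c }, { a, d }, { b, c }, { b, d }, { c, d }, { a, b, c }, { a, b, d }, { a, c, d }, { b, c, d }, S }.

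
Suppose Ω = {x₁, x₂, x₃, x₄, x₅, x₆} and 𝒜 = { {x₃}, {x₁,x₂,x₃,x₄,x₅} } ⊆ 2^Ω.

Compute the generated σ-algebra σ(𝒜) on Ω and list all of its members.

Answer: σ(𝒜) = { {}, {x₃}, {x₆}, {x₃,x₆}, {x₁,x₂,x₄,x₅}, {x₁,x₂,x₃,x₄,x₅}, {x₁,x₂,x₄,x₅,x₆}, Ω }

Check:
Begin from { {}, {x₃}, {x₁,x₂,x₃,x₄,x₅}, Ω } (that is, 𝒜 plus ∅ and Ω).
Round 1. New:
  {x₆}  = {x₁,x₂,x₃,x₄,x₅}ᶜ
  {x₁,x₂,x₄,x₅,x₆}  = {x₃}ᶜ
Round 2 (1 new):
  {x₃,x₆}  = {x₃} ∪ {x₆}
Round 3 (1 new):
  {x₁,x₂,x₄,x₅}  = {x₃,x₆}ᶜ
Round 4: already closed under ᶜ and ∪.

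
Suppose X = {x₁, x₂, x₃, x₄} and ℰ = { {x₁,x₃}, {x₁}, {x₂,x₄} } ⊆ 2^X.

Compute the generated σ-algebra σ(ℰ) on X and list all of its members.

|σ(ℰ)| = 8.  σ(ℰ) = { {}, {x₁}, {x₃}, {x₁,x₃}, {x₂,x₄}, {x₁,x₂,x₄}, {x₂,x₃,x₄}, X }

Trace:
Begin from { {}, {x₁}, {x₁,x₃}, {x₂,x₄}, X } (that is, ℰ plus ∅ and X).
Iteration 1: 2 new —
  {x₁,x₂,x₄}  = {x₂,x₄} ∪ {x₁}
  {x₂,x₃,x₄}  = complement {x₁}
  |family| = 7
Iteration 2 (1 new):
  {x₃}  = complement {x₁,x₂,x₄}
  |family| = 8
Iteration 3: already closed under ᶜ and ∪.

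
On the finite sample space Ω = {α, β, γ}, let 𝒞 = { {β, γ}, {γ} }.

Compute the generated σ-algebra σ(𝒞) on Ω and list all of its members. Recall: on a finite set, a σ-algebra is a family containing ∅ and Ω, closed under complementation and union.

Begin from { ∅, {γ}, {β, γ}, Ω } (that is, 𝒞 plus ∅ and Ω).
Step 1: 2 new —
  {α}  = {β, γ}ᶜ
  {α, β}  = {γ}ᶜ
Step 2: 1 new —
  {α, γ}  = {γ} ∪ {α}
Step 3: +1 →
  {β}  = {α, γ}ᶜ
Step 4: stable.

Therefore σ(𝒞) = { ∅, {α}, {β}, {γ}, {α, β}, {α, γ}, {β, γ}, Ω } (|σ(𝒞)| = 8).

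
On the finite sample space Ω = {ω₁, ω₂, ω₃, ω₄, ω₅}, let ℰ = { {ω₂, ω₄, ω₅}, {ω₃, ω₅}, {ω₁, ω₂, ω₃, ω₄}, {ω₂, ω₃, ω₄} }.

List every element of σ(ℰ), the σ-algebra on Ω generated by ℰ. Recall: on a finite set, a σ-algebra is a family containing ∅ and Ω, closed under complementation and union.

Start: ℰ ∪ {∅, Ω} = { {}, {ω₃, ω₅}, {ω₂, ω₃, ω₄}, {ω₂, ω₄, ω₅}, {ω₁, ω₂, ω₃, ω₄}, Ω }.
Round 1 adds 5:
  {ω₅}  = {ω₁, ω₂, ω₃, ω₄}ᶜ
  {ω₁, ω₃}  = {ω₂, ω₄, ω₅}ᶜ
  {ω₁, ω₅}  = {ω₂, ω₃, ω₄}ᶜ
  {ω₁, ω₂, ω₄}  = {ω₃, ω₅}ᶜ
  {ω₂, ω₃, ω₄, ω₅}  = {ω₂, ω₃, ω₄} ∪ {ω₃, ω₅}
  |family| = 11
Round 2 (3 new):
  {ω₁}  = {ω₂, ω₃, ω₄, ω₅}ᶜ
  {ω₁, ω₃, ω₅}  = {ω₅} ∪ {ω₁, ω₃}
  {ω₁, ω₂, ω₄, ω₅}  = {ω₁, ω₂, ω₄} ∪ {ω₅}
  |family| = 14
Round 3 (2 new):
  {ω₃}  = {ω₁, ω₂, ω₄, ω₅}ᶜ
  {ω₂, ω₄}  = {ω₁, ω₃, ω₅}ᶜ
  |family| = 16
Round 4: closed — nothing new.

σ(ℰ) = { {}, {ω₁}, {ω₃}, {ω₅}, {ω₁, ω₃}, {ω₁, ω₅}, {ω₂, ω₄}, {ω₃, ω₅}, {ω₁, ω₂, ω₄}, {ω₁, ω₃, ω₅}, {ω₂, ω₃, ω₄}, {ω₂, ω₄, ω₅}, {ω₁, ω₂, ω₃, ω₄}, {ω₁, ω₂, ω₄, ω₅}, {ω₂, ω₃, ω₄, ω₅}, Ω }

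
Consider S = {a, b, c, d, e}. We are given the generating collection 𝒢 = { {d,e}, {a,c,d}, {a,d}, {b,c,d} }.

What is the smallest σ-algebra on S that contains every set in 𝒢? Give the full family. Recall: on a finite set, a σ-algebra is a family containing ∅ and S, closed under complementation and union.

Answer: σ(𝒢) = { ∅, {a}, {b}, {c}, {d}, {e}, {a,b}, {a,c}, {a,d}, {a,e}, {b,c}, {b,d}, {b,e}, {c,d}, {c,e}, {d,e}, {a,b,c}, {a,b,d}, {a,b,e}, {a,c,d}, {a,c,e}, {a,d,e}, {b,c,d}, {b,c,e}, {b,d,e}, {c,d,e}, {a,b,c,d}, {a,b,c,e}, {a,b,d,e}, {a,c,d,e}, {b,c,d,e}, S }

Working:
Seed the family with 𝒢 together with ∅ and S: { ∅, {a,d}, {d,e}, {a,c,d}, {b,c,d}, S }.
Step 1: +8 →
  {a,e}  = S∖{b,c,d}
  {b,e}  = S∖{a,c,d}
  {a,b,c}  = S∖{d,e}
  {a,d,e}  = {d,e} ∪ {a,d}
  {b,c,e}  = S∖{a,d}
  {a,b,c,d}  = {a,c,d} ∪ {b,c,d}
  {a,c,d,e}  = {d,e} ∪ {a,c,d}
  {b,c,d,e}  = {d,e} ∪ {b,c,d}
  [14 total]
Step 2. New:
  {a}  = S∖{b,c,d,e}
  {b}  = S∖{a,c,d,e}
  {e}  = S∖{a,b,c,d}
  {b,c}  = S∖{a,d,e}
  {a,b,e}  = {b,e} ∪ {a,e}
  {b,d,e}  = {b,e} ∪ {d,e}
  {a,b,c,e}  = {b,e} ∪ {a,b,c}
  {a,b,d,e}  = {a,d,e} ∪ {b,e}
  [22 total]
Step 3 adds 6:
  {c}  = S∖{a,b,d,e}
  {d}  = S∖{a,b,c,e}
  {a,b}  = {b} ∪ {a}
  {a,c}  = S∖{b,d,e}
  {c,d}  = S∖{a,b,e}
  {a,b,d}  = {b} ∪ {a,d}
  [28 total]
Step 4 (4 new):
  {b,d}  = {b} ∪ {d}
  {c,e}  = S∖{a,b,d}
  {a,c,e}  = {e} ∪ {a,c}
  {c,d,e}  = S∖{a,b}
  [32 total]
After Step 5 the family is unchanged; done.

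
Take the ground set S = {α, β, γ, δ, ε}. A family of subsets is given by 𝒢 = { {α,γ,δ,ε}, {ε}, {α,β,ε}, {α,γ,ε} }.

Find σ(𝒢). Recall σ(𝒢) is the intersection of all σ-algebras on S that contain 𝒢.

Start: 𝒢 ∪ {∅, S} = { {}, {ε}, {α,β,ε}, {α,γ,ε}, {α,γ,δ,ε}, S }.
Round 1: +5 →
  {β}  = {α,γ,δ,ε}ᶜ
  {β,δ}  = {α,γ,ε}ᶜ
  {γ,δ}  = {α,β,ε}ᶜ
  {α,β,γ,δ}  = {ε}ᶜ
  {α,β,γ,ε}  = {α,β,ε} ∪ {α,γ,ε}
  — 11 sets.
Round 2: +6 →
  {δ}  = {α,β,γ,ε}ᶜ
  {β,ε}  = {β} ∪ {ε}
  {β,γ,δ}  = {γ,δ} ∪ {β}
  {β,δ,ε}  = {ε} ∪ {β,δ}
  {γ,δ,ε}  = {γ,δ} ∪ {ε}
  {α,β,δ,ε}  = {α,β,ε} ∪ {β,δ}
  — 17 sets.
Round 3 adds 7:
  {γ}  = {α,β,δ,ε}ᶜ
  {α,β}  = {γ,δ,ε}ᶜ
  {α,γ}  = {β,δ,ε}ᶜ
  {α,ε}  = {β,γ,δ}ᶜ
  {δ,ε}  = {δ} ∪ {ε}
  {α,γ,δ}  = {β,ε}ᶜ
  {β,γ,δ,ε}  = {γ,δ,ε} ∪ {β,ε}
  — 24 sets.
Round 4 (7 new):
  {α}  = {β,γ,δ,ε}ᶜ
  {β,γ}  = {β} ∪ {γ}
  {γ,ε}  = {ε} ∪ {γ}
  {α,β,γ}  = {δ,ε}ᶜ
  {α,β,δ}  = {α,β} ∪ {δ}
  {α,δ,ε}  = {δ,ε} ∪ {α,ε}
  {β,γ,ε}  = {β,ε} ∪ {γ}
  — 31 sets.
Round 5. New:
  {α,δ}  = {β,γ,ε}ᶜ
  — 32 sets.
Round 6: closed — nothing new.

|σ(𝒢)| = 32.  σ(𝒢) = { {}, {α}, {β}, {γ}, {δ}, {ε}, {α,β}, {α,γ}, {α,δ}, {α,ε}, {β,γ}, {β,δ}, {β,ε}, {γ,δ}, {γ,ε}, {δ,ε}, {α,β,γ}, {α,β,δ}, {α,β,ε}, {α,γ,δ}, {α,γ,ε}, {α,δ,ε}, {β,γ,δ}, {β,γ,ε}, {β,δ,ε}, {γ,δ,ε}, {α,β,γ,δ}, {α,β,γ,ε}, {α,β,δ,ε}, {α,γ,δ,ε}, {β,γ,δ,ε}, S }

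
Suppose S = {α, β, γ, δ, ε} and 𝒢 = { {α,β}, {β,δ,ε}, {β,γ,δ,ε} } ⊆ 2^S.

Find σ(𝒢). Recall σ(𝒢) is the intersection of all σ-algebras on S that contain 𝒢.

σ(𝒢) = { ∅, {α}, {β}, {γ}, {α,β}, {α,γ}, {β,γ}, {δ,ε}, {α,β,γ}, {α,δ,ε}, {β,δ,ε}, {γ,δ,ε}, {α,β,δ,ε}, {α,γ,δ,ε}, {β,γ,δ,ε}, S }

Derivation:
Begin from { ∅, {α,β}, {β,δ,ε}, {β,γ,δ,ε}, S } (that is, 𝒢 plus ∅ and S).
Iteration 1 (4 new):
  {α}  = {β,γ,δ,ε}ᶜ
  {α,γ}  = {β,δ,ε}ᶜ
  {γ,δ,ε}  = {α,β}ᶜ
  {α,β,δ,ε}  = {α,β} ∪ {β,δ,ε}
  (now 9)
Iteration 2 (3 new):
  {γ}  = {α,β,δ,ε}ᶜ
  {α,β,γ}  = {α,β} ∪ {α,γ}
  {α,γ,δ,ε}  = {γ,δ,ε} ∪ {α,γ}
  (now 12)
Iteration 3. New:
  {β}  = {α,γ,δ,ε}ᶜ
  {δ,ε}  = {α,β,γ}ᶜ
  (now 14)
Iteration 4: +2 →
  {β,γ}  = {γ} ∪ {β}
  {α,δ,ε}  = {δ,ε} ∪ {α}
  (now 16)
After Iteration 5 the family is unchanged; done.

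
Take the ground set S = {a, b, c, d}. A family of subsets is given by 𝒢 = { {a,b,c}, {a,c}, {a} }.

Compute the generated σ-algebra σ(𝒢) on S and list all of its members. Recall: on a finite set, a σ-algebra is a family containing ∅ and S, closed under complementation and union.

σ(𝒢) (16 sets): { ∅, {a}, {b}, {c}, {d}, {a,b}, {a,c}, {a,d}, {b,c}, {b,d}, {c,d}, {a,b,c}, {a,b,d}, {a,c,d}, {b,c,d}, S }

Check:
Start: 𝒢 ∪ {∅, S} = { ∅, {a}, {a,c}, {a,b,c}, S }.
Iteration 1. New:
  {d}  = {a,b,c}ᶜ
  {b,d}  = {a,c}ᶜ
  {b,c,d}  = {a}ᶜ
  — 8 sets.
Iteration 2 (3 new):
  {a,d}  = {d} ∪ {a}
  {a,b,d}  = {b,d} ∪ {a}
  {a,c,d}  = {d} ∪ {a,c}
  — 11 sets.
Iteration 3 adds 3:
  {b}  = {a,c,d}ᶜ
  {c}  = {a,b,d}ᶜ
  {b,c}  = {a,d}ᶜ
  — 14 sets.
Iteration 4: +2 →
  {a,b}  = {b} ∪ {a}
  {c,d}  = {c} ∪ {d}
  — 16 sets.
Iteration 5: no new sets; the family is a σ-algebra.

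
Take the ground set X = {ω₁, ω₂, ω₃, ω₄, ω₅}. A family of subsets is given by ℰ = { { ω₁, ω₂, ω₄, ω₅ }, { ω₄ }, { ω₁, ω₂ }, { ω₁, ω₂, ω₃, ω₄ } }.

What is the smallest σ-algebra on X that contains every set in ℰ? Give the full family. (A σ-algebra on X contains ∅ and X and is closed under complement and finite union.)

Answer: σ(ℰ) = { ∅, { ω₃ }, { ω₄ }, { ω₅ }, { ω₁, ω₂ }, { ω₃, ω₄ }, { ω₃, ω₅ }, { ω₄, ω₅ }, { ω₁, ω₂, ω₃ }, { ω₁, ω₂, ω₄ }, { ω₁, ω₂, ω₅ }, { ω₃, ω₄, ω₅ }, { ω₁, ω₂, ω₃, ω₄ }, { ω₁, ω₂, ω₃, ω₅ }, { ω₁, ω₂, ω₄, ω₅ }, X }

Working:
Take S₀ = ℰ ∪ {∅, X} = { ∅, { ω₄ }, { ω₁, ω₂ }, { ω₁, ω₂, ω₃, ω₄ }, { ω₁, ω₂, ω₄, ω₅ }, X }.
Pass 1 (5 new):
  { ω₃ }  = ᶜ of { ω₁, ω₂, ω₄, ω₅ }
  { ω₅ }  = ᶜ of { ω₁, ω₂, ω₃, ω₄ }
  { ω₁, ω₂, ω₄ }  = { ω₁, ω₂ } ∪ { ω₄ }
  { ω₃, ω₄, ω₅ }  = ᶜ of { ω₁, ω₂ }
  { ω₁, ω₂, ω₃, ω₅ }  = ᶜ of { ω₄ }
  [11 total]
Pass 2: 5 new —
  { ω₃, ω₄ }  = { ω₃ } ∪ { ω₄ }
  { ω₃, ω₅ }  = ᶜ of { ω₁, ω₂, ω₄ }
  { ω₄, ω₅ }  = { ω₅ } ∪ { ω₄ }
  { ω₁, ω₂, ω₃ }  = { ω₁, ω₂ } ∪ { ω₃ }
  { ω₁, ω₂, ω₅ }  = { ω₁, ω₂ } ∪ { ω₅ }
  [16 total]
Pass 3: already closed under ᶜ and ∪.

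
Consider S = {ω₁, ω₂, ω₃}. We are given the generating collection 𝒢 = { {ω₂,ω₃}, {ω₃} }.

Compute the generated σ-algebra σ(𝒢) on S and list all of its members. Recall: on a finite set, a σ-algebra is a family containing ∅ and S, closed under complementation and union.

Begin from { ∅, {ω₃}, {ω₂,ω₃}, S } (that is, 𝒢 plus ∅ and S).
Step 1 adds 2:
  {ω₁}  = {ω₂,ω₃}ᶜ
  {ω₁,ω₂}  = {ω₃}ᶜ
  (now 6)
Step 2: 1 new —
  {ω₁,ω₃}  = {ω₃} ∪ {ω₁}
  (now 7)
Step 3: 1 new —
  {ω₂}  = {ω₁,ω₃}ᶜ
  (now 8)
Step 4: no new sets; the family is a σ-algebra.

|σ(𝒢)| = 8.  σ(𝒢) = { ∅, {ω₁}, {ω₂}, {ω₃}, {ω₁,ω₂}, {ω₁,ω₃}, {ω₂,ω₃}, S }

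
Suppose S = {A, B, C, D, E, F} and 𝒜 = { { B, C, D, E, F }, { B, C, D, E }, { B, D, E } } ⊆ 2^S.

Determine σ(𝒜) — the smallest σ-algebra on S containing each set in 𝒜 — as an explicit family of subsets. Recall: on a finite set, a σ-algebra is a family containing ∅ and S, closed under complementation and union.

Take S₀ = 𝒜 ∪ {∅, S} = { ∅, { B, D, E }, { B, C, D, E }, { B, C, D, E, F }, S }.
Pass 1: 3 new —
  { A }  = { B, C, D, E, F }ᶜ
  { A, F }  = { B, C, D, E }ᶜ
  { A, C, F }  = { B, D, E }ᶜ
  (now 8)
Pass 2. New:
  { A, B, D, E }  = { B, D, E } ∪ { A }
  { A, B, C, D, E }  = { B, C, D, E } ∪ { A }
  { A, B, D, E, F }  = { B, D, E } ∪ { A, F }
  (now 11)
Pass 3: 3 new —
  { C }  = { A, B, D, E, F }ᶜ
  { F }  = { A, B, C, D, E }ᶜ
  { C, F }  = { A, B, D, E }ᶜ
  (now 14)
Pass 4: 2 new —
  { A, C }  = { C } ∪ { A }
  { B, D, E, F }  = { B, D, E } ∪ { F }
  (now 16)
Pass 5: closed — nothing new.

σ(𝒜) = { ∅, { A }, { C }, { F }, { A, C }, { A, F }, { C, F }, { A, C, F }, { B, D, E }, { A, B, D, E }, { B, C, D, E }, { B, D, E, F }, { A, B, C, D, E }, { A, B, D, E, F }, { B, C, D, E, F }, S }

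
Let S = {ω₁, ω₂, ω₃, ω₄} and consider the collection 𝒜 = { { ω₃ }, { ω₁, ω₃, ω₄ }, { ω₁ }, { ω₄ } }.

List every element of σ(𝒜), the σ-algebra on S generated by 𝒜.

Begin from { {}, { ω₁ }, { ω₃ }, { ω₄ }, { ω₁, ω₃, ω₄ }, S } (that is, 𝒜 plus ∅ and S).
Step 1 (7 new):
  { ω₂ }  = { ω₁, ω₃, ω₄ }ᶜ
  { ω₁, ω₃ }  = { ω₃ } ∪ { ω₁ }
  { ω₁, ω₄ }  = { ω₄ } ∪ { ω₁ }
  { ω₃, ω₄ }  = { ω₃ } ∪ { ω₄ }
  { ω₁, ω₂, ω₃ }  = { ω₄ }ᶜ
  { ω₁, ω₂, ω₄ }  = { ω₃ }ᶜ
  { ω₂, ω₃, ω₄ }  = { ω₁ }ᶜ
  |family| = 13
Step 2 adds 3:
  { ω₁, ω₂ }  = { ω₃, ω₄ }ᶜ
  { ω₂, ω₃ }  = { ω₁, ω₄ }ᶜ
  { ω₂, ω₄ }  = { ω₁, ω₃ }ᶜ
  |family| = 16
Step 3 adds nothing — fixpoint reached.

Therefore σ(𝒜) = { {}, { ω₁ }, { ω₂ }, { ω₃ }, { ω₄ }, { ω₁, ω₂ }, { ω₁, ω₃ }, { ω₁, ω₄ }, { ω₂, ω₃ }, { ω₂, ω₄ }, { ω₃, ω₄ }, { ω₁, ω₂, ω₃ }, { ω₁, ω₂, ω₄ }, { ω₁, ω₃, ω₄ }, { ω₂, ω₃, ω₄ }, S } (|σ(𝒜)| = 16).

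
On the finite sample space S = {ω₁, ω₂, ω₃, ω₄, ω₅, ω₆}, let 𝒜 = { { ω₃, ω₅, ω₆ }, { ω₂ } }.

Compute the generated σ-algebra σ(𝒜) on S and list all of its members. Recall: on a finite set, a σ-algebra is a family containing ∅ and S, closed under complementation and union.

Begin from { {}, { ω₂ }, { ω₃, ω₅, ω₆ }, S } (that is, 𝒜 plus ∅ and S).
Pass 1: 3 new —
  { ω₁, ω₂, ω₄ }  = ᶜ of { ω₃, ω₅, ω₆ }
  { ω₂, ω₃, ω₅, ω₆ }  = { ω₂ } ∪ { ω₃, ω₅, ω₆ }
  { ω₁, ω₃, ω₄, ω₅, ω₆ }  = ᶜ of { ω₂ }
Pass 2: 1 new —
  { ω₁, ω₄ }  = ᶜ of { ω₂, ω₃, ω₅, ω₆ }
Pass 3: no new sets; the family is a σ-algebra.

Hence σ(𝒜) has 8 members: { {}, { ω₂ }, { ω₁, ω₄ }, { ω₁, ω₂, ω₄ }, { ω₃, ω₅, ω₆ }, { ω₂, ω₃, ω₅, ω₆ }, { ω₁, ω₃, ω₄, ω₅, ω₆ }, S }.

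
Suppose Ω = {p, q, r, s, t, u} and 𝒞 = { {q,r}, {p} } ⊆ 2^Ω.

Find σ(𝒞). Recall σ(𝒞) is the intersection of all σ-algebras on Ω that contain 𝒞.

Take S₀ = 𝒞 ∪ {∅, Ω} = { {}, {p}, {q,r}, Ω }.
Step 1: 3 new —
  {p,q,r}  = {p} ∪ {q,r}
  {p,s,t,u}  = ᶜ of {q,r}
  {q,r,s,t,u}  = ᶜ of {p}
  |family| = 7
Step 2 adds 1:
  {s,t,u}  = ᶜ of {p,q,r}
  |family| = 8
Step 3: already closed under ᶜ and ∪.

Hence σ(𝒞) has 8 members: { {}, {p}, {q,r}, {p,q,r}, {s,t,u}, {p,s,t,u}, {q,r,s,t,u}, Ω }.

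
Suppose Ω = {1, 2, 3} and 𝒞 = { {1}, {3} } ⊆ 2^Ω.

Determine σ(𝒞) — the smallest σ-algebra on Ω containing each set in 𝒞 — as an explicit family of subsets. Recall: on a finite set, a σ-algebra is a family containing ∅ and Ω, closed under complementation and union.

Begin from { ∅, {1}, {3}, Ω } (that is, 𝒞 plus ∅ and Ω).
Pass 1: 3 new —
  {1,2}  = {3}ᶜ
  {1,3}  = {3} ∪ {1}
  {2,3}  = {1}ᶜ
  |family| = 7
Pass 2 (1 new):
  {2}  = {1,3}ᶜ
  |family| = 8
After Pass 3 the family is unchanged; done.

σ(𝒞) = { ∅, {1}, {2}, {3}, {1,2}, {1,3}, {2,3}, Ω }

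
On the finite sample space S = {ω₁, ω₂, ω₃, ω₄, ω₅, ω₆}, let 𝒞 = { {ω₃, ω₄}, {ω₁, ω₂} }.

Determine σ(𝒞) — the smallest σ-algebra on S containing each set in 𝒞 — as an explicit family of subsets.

|σ(𝒞)| = 8.  σ(𝒞) = { ∅, {ω₁, ω₂}, {ω₃, ω₄}, {ω₅, ω₆}, {ω₁, ω₂, ω₃, ω₄}, {ω₁, ω₂, ω₅, ω₆}, {ω₃, ω₄, ω₅, ω₆}, S }

Derivation:
Seed the family with 𝒞 together with ∅ and S: { ∅, {ω₁, ω₂}, {ω₃, ω₄}, S }.
Iteration 1: +3 →
  {ω₁, ω₂, ω₃, ω₄}  = {ω₁, ω₂} ∪ {ω₃, ω₄}
  {ω₁, ω₂, ω₅, ω₆}  = {ω₃, ω₄}ᶜ
  {ω₃, ω₄, ω₅, ω₆}  = {ω₁, ω₂}ᶜ
  (now 7)
Iteration 2: +1 →
  {ω₅, ω₆}  = {ω₁, ω₂, ω₃, ω₄}ᶜ
  (now 8)
Iteration 3 adds nothing — fixpoint reached.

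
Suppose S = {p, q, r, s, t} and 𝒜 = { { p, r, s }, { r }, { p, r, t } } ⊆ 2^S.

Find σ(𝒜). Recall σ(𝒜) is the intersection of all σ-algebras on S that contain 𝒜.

Answer: σ(𝒜) = { {}, { p }, { q }, { r }, { s }, { t }, { p, q }, { p, r }, { p, s }, { p, t }, { q, r }, { q, s }, { q, t }, { r, s }, { r, t }, { s, t }, { p, q, r }, { p, q, s }, { p, q, t }, { p, r, s }, { p, r, t }, { p, s, t }, { q, r, s }, { q, r, t }, { q, s, t }, { r, s, t }, { p, q, r, s }, { p, q, r, t }, { p, q, s, t }, { p, r, s, t }, { q, r, s, t }, S }

Check:
Seed the family with 𝒜 together with ∅ and S: { {}, { r }, { p, r, s }, { p, r, t }, S }.
Iteration 1 (4 new):
  { q, s }  = S∖{ p, r, t }
  { q, t }  = S∖{ p, r, s }
  { p, q, s, t }  = S∖{ r }
  { p, r, s, t }  = { p, r, s } ∪ { p, r, t }
Iteration 2 (6 new):
  { q }  = S∖{ p, r, s, t }
  { q, r, s }  = { r } ∪ { q, s }
  { q, r, t }  = { q, t } ∪ { r }
  { q, s, t }  = { q, t } ∪ { q, s }
  { p, q, r, s }  = { p, r, s } ∪ { q, s }
  { p, q, r, t }  = { q, t } ∪ { p, r, t }
Iteration 3: +7 →
  { s }  = S∖{ p, q, r, t }
  { t }  = S∖{ p, q, r, s }
  { p, r }  = S∖{ q, s, t }
  { p, s }  = S∖{ q, r, t }
  { p, t }  = S∖{ q, r, s }
  { q, r }  = { r } ∪ { q }
  { q, r, s, t }  = { r } ∪ { q, s, t }
Iteration 4 adds 8:
  { p }  = S∖{ q, r, s, t }
  { r, s }  = { r } ∪ { s }
  { r, t }  = { t } ∪ { r }
  { s, t }  = { t } ∪ { s }
  { p, q, r }  = { q } ∪ { p, r }
  { p, q, s }  = { q } ∪ { p, s }
  { p, q, t }  = { q, t } ∪ { p, t }
  { p, s, t }  = S∖{ q, r }
Iteration 5 adds 2:
  { p, q }  = { q } ∪ { p }
  { r, s, t }  = { r, s } ∪ { t }
After Iteration 6 the family is unchanged; done.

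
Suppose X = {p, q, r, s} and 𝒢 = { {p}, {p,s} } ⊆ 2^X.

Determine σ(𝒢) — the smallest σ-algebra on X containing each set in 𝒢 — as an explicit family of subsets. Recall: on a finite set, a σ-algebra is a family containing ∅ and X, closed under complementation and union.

|σ(𝒢)| = 8.  σ(𝒢) = { {}, {p}, {s}, {p,s}, {q,r}, {p,q,r}, {q,r,s}, X }

Working:
Seed the family with 𝒢 together with ∅ and X: { {}, {p}, {p,s}, X }.
Round 1: +2 →
  {q,r}  = {p,s}ᶜ
  {q,r,s}  = {p}ᶜ
  (now 6)
Round 2: 1 new —
  {p,q,r}  = {q,r} ∪ {p}
  (now 7)
Round 3: 1 new —
  {s}  = {p,q,r}ᶜ
  (now 8)
Round 4: no new sets; the family is a σ-algebra.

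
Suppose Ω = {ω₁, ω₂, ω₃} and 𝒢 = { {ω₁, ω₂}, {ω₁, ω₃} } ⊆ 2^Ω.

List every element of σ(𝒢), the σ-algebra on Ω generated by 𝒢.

Take S₀ = 𝒢 ∪ {∅, Ω} = { ∅, {ω₁, ω₂}, {ω₁, ω₃}, Ω }.
Round 1 adds 2:
  {ω₂}  = ᶜ of {ω₁, ω₃}
  {ω₃}  = ᶜ of {ω₁, ω₂}
Round 2: 1 new —
  {ω₂, ω₃}  = {ω₃} ∪ {ω₂}
Round 3: 1 new —
  {ω₁}  = ᶜ of {ω₂, ω₃}
Round 4: already closed under ᶜ and ∪.

|σ(𝒢)| = 8.  σ(𝒢) = { ∅, {ω₁}, {ω₂}, {ω₃}, {ω₁, ω₂}, {ω₁, ω₃}, {ω₂, ω₃}, Ω }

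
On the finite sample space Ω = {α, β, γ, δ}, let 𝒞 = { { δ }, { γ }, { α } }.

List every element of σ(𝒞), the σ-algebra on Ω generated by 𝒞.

Initial family (5 sets): { ∅, { α }, { γ }, { δ }, Ω }.
Pass 1: +6 →
  { α, γ }  = { γ } ∪ { α }
  { α, δ }  = { δ } ∪ { α }
  { γ, δ }  = { γ } ∪ { δ }
  { α, β, γ }  = { δ }ᶜ
  { α, β, δ }  = { γ }ᶜ
  { β, γ, δ }  = { α }ᶜ
  |family| = 11
Pass 2: 4 new —
  { α, β }  = { γ, δ }ᶜ
  { β, γ }  = { α, δ }ᶜ
  { β, δ }  = { α, γ }ᶜ
  { α, γ, δ }  = { γ, δ } ∪ { α, δ }
  |family| = 15
Pass 3: 1 new —
  { β }  = { α, γ, δ }ᶜ
  |family| = 16
Pass 4: already closed under ᶜ and ∪.

|σ(𝒞)| = 16.  σ(𝒞) = { ∅, { α }, { β }, { γ }, { δ }, { α, β }, { α, γ }, { α, δ }, { β, γ }, { β, δ }, { γ, δ }, { α, β, γ }, { α, β, δ }, { α, γ, δ }, { β, γ, δ }, Ω }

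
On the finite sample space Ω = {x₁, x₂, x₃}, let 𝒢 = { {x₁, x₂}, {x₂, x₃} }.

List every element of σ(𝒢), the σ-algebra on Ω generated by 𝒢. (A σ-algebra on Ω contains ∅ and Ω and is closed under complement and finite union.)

σ(𝒢) = { {}, {x₁}, {x₂}, {x₃}, {x₁, x₂}, {x₁, x₃}, {x₂, x₃}, Ω }

Derivation:
Seed the family with 𝒢 together with ∅ and Ω: { {}, {x₁, x₂}, {x₂, x₃}, Ω }.
Step 1: 2 new —
  {x₁}  = Ω∖{x₂, x₃}
  {x₃}  = Ω∖{x₁, x₂}
  |family| = 6
Step 2 adds 1:
  {x₁, x₃}  = {x₃} ∪ {x₁}
  |family| = 7
Step 3: 1 new —
  {x₂}  = Ω∖{x₁, x₃}
  |family| = 8
Step 4: stable.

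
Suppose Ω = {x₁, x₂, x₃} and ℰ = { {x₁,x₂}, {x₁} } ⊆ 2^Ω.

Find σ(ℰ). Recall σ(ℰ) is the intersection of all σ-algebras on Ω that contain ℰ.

σ(ℰ) (8 sets): { {}, {x₁}, {x₂}, {x₃}, {x₁,x₂}, {x₁,x₃}, {x₂,x₃}, Ω }

Working:
Start: ℰ ∪ {∅, Ω} = { {}, {x₁}, {x₁,x₂}, Ω }.
Step 1: 2 new —
  {x₃}  = complement {x₁,x₂}
  {x₂,x₃}  = complement {x₁}
  (now 6)
Step 2 (1 new):
  {x₁,x₃}  = {x₃} ∪ {x₁}
  (now 7)
Step 3 adds 1:
  {x₂}  = complement {x₁,x₃}
  (now 8)
After Step 4 the family is unchanged; done.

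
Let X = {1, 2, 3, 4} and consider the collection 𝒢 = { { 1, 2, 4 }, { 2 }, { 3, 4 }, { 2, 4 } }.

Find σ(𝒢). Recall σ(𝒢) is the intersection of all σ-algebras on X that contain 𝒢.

Seed the family with 𝒢 together with ∅ and X: { {  }, { 2 }, { 2, 4 }, { 3, 4 }, { 1, 2, 4 }, X }.
Round 1 (5 new):
  { 3 }  = X∖{ 1, 2, 4 }
  { 1, 2 }  = X∖{ 3, 4 }
  { 1, 3 }  = X∖{ 2, 4 }
  { 1, 3, 4 }  = X∖{ 2 }
  { 2, 3, 4 }  = { 3, 4 } ∪ { 2 }
  (now 11)
Round 2. New:
  { 1 }  = X∖{ 2, 3, 4 }
  { 2, 3 }  = { 2 } ∪ { 3 }
  { 1, 2, 3 }  = { 1, 2 } ∪ { 3 }
  (now 14)
Round 3 adds 2:
  { 4 }  = X∖{ 1, 2, 3 }
  { 1, 4 }  = X∖{ 2, 3 }
  (now 16)
Round 4 adds nothing — fixpoint reached.

σ(𝒢) = { {  }, { 1 }, { 2 }, { 3 }, { 4 }, { 1, 2 }, { 1, 3 }, { 1, 4 }, { 2, 3 }, { 2, 4 }, { 3, 4 }, { 1, 2, 3 }, { 1, 2, 4 }, { 1, 3, 4 }, { 2, 3, 4 }, X }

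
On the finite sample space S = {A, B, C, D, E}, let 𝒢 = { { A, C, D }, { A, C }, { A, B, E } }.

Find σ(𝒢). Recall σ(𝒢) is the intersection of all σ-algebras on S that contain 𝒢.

σ(𝒢) = { {}, { A }, { C }, { D }, { A, C }, { A, D }, { B, E }, { C, D }, { A, B, E }, { A, C, D }, { B, C, E }, { B, D, E }, { A, B, C, E }, { A, B, D, E }, { B, C, D, E }, S }

Check:
Begin from { {}, { A, C }, { A, B, E }, { A, C, D }, S } (that is, 𝒢 plus ∅ and S).
Iteration 1: 4 new —
  { B, E }  = ᶜ of { A, C, D }
  { C, D }  = ᶜ of { A, B, E }
  { B, D, E }  = ᶜ of { A, C }
  { A, B, C, E }  = { A, B, E } ∪ { A, C }
  |family| = 9
Iteration 2 (3 new):
  { D }  = ᶜ of { A, B, C, E }
  { A, B, D, E }  = { A, B, E } ∪ { B, D, E }
  { B, C, D, E }  = { B, E } ∪ { C, D }
  |family| = 12
Iteration 3: +2 →
  { A }  = ᶜ of { B, C, D, E }
  { C }  = ᶜ of { A, B, D, E }
  |family| = 14
Iteration 4 adds 2:
  { A, D }  = { D } ∪ { A }
  { B, C, E }  = { C } ∪ { B, E }
  |family| = 16
Iteration 5: closed — nothing new.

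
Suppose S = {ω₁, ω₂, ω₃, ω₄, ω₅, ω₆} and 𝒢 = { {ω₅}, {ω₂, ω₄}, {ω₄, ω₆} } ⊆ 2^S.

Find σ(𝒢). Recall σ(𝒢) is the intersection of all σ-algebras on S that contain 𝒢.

Take S₀ = 𝒢 ∪ {∅, S} = { {}, {ω₅}, {ω₂, ω₄}, {ω₄, ω₆}, S }.
Pass 1. New:
  {ω₂, ω₄, ω₅}  = {ω₂, ω₄} ∪ {ω₅}
  {ω₂, ω₄, ω₆}  = {ω₄, ω₆} ∪ {ω₂, ω₄}
  {ω₄, ω₅, ω₆}  = {ω₄, ω₆} ∪ {ω₅}
  {ω₁, ω₂, ω₃, ω₅}  = {ω₄, ω₆}ᶜ
  {ω₁, ω₃, ω₅, ω₆}  = {ω₂, ω₄}ᶜ
  {ω₁, ω₂, ω₃, ω₄, ω₆}  = {ω₅}ᶜ
  [11 total]
Pass 2: +7 →
  {ω₁, ω₂, ω₃}  = {ω₄, ω₅, ω₆}ᶜ
  {ω₁, ω₃, ω₅}  = {ω₂, ω₄, ω₆}ᶜ
  {ω₁, ω₃, ω₆}  = {ω₂, ω₄, ω₅}ᶜ
  {ω₂, ω₄, ω₅, ω₆}  = {ω₂, ω₄, ω₆} ∪ {ω₅}
  {ω₁, ω₂, ω₃, ω₄, ω₅}  = {ω₁, ω₂, ω₃, ω₅} ∪ {ω₂, ω₄}
  {ω₁, ω₂, ω₃, ω₅, ω₆}  = {ω₁, ω₃, ω₅, ω₆} ∪ {ω₁, ω₂, ω₃, ω₅}
  {ω₁, ω₃, ω₄, ω₅, ω₆}  = {ω₁, ω₃, ω₅, ω₆} ∪ {ω₄, ω₆}
  [18 total]
Pass 3. New:
  {ω₂}  = {ω₁, ω₃, ω₄, ω₅, ω₆}ᶜ
  {ω₄}  = {ω₁, ω₂, ω₃, ω₅, ω₆}ᶜ
  {ω₆}  = {ω₁, ω₂, ω₃, ω₄, ω₅}ᶜ
  {ω₁, ω₃}  = {ω₂, ω₄, ω₅, ω₆}ᶜ
  {ω₁, ω₂, ω₃, ω₄}  = {ω₁, ω₂, ω₃} ∪ {ω₂, ω₄}
  {ω₁, ω₂, ω₃, ω₆}  = {ω₁, ω₂, ω₃} ∪ {ω₁, ω₃, ω₆}
  {ω₁, ω₃, ω₄, ω₆}  = {ω₁, ω₃, ω₆} ∪ {ω₄, ω₆}
  [25 total]
Pass 4 (6 new):
  {ω₂, ω₅}  = {ω₁, ω₃, ω₄, ω₆}ᶜ
  {ω₂, ω₆}  = {ω₂} ∪ {ω₆}
  {ω₄, ω₅}  = {ω₁, ω₂, ω₃, ω₆}ᶜ
  {ω₅, ω₆}  = {ω₁, ω₂, ω₃, ω₄}ᶜ
  {ω₁, ω₃, ω₄}  = {ω₁, ω₃} ∪ {ω₄}
  {ω₁, ω₃, ω₄, ω₅}  = {ω₁, ω₃, ω₅} ∪ {ω₄}
  [31 total]
Pass 5: +1 →
  {ω₂, ω₅, ω₆}  = {ω₁, ω₃, ω₄}ᶜ
  [32 total]
After Pass 6 the family is unchanged; done.

σ(𝒢) = { {}, {ω₂}, {ω₄}, {ω₅}, {ω₆}, {ω₁, ω₃}, {ω₂, ω₄}, {ω₂, ω₅}, {ω₂, ω₆}, {ω₄, ω₅}, {ω₄, ω₆}, {ω₅, ω₆}, {ω₁, ω₂, ω₃}, {ω₁, ω₃, ω₄}, {ω₁, ω₃, ω₅}, {ω₁, ω₃, ω₆}, {ω₂, ω₄, ω₅}, {ω₂, ω₄, ω₆}, {ω₂, ω₅, ω₆}, {ω₄, ω₅, ω₆}, {ω₁, ω₂, ω₃, ω₄}, {ω₁, ω₂, ω₃, ω₅}, {ω₁, ω₂, ω₃, ω₆}, {ω₁, ω₃, ω₄, ω₅}, {ω₁, ω₃, ω₄, ω₆}, {ω₁, ω₃, ω₅, ω₆}, {ω₂, ω₄, ω₅, ω₆}, {ω₁, ω₂, ω₃, ω₄, ω₅}, {ω₁, ω₂, ω₃, ω₄, ω₆}, {ω₁, ω₂, ω₃, ω₅, ω₆}, {ω₁, ω₃, ω₄, ω₅, ω₆}, S }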